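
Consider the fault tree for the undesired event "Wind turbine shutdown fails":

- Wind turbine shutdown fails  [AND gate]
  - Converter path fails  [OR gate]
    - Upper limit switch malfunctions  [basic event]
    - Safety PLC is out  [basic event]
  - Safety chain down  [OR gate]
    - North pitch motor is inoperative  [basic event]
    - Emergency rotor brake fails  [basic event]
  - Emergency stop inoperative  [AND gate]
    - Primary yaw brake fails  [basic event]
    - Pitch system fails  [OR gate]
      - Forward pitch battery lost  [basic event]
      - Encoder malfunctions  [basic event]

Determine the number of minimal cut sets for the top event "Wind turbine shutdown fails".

Converter path fails [OR]: union of children's cut sets → 2 cut set(s).
Safety chain down [OR]: union of children's cut sets → 2 cut set(s).
Pitch system fails [OR]: union of children's cut sets → 2 cut set(s).
Emergency stop inoperative [AND]: one cut set from each child combined → 1 × 2 = 2 cut set(s).
Wind turbine shutdown fails [AND]: one cut set from each child combined → 2 × 2 × 2 = 8 cut set(s).
Minimal cut sets: {Forward pitch battery lost, North pitch motor is inoperative, Primary yaw brake fails, Upper limit switch malfunctions}; {Encoder malfunctions, North pitch motor is inoperative, Primary yaw brake fails, Upper limit switch malfunctions}; {Emergency rotor brake fails, Forward pitch battery lost, Primary yaw brake fails, Upper limit switch malfunctions}; {Emergency rotor brake fails, Encoder malfunctions, Primary yaw brake fails, Upper limit switch malfunctions}; {Forward pitch battery lost, North pitch motor is inoperative, Primary yaw brake fails, Safety PLC is out}; {Encoder malfunctions, North pitch motor is inoperative, Primary yaw brake fails, Safety PLC is out}; {Emergency rotor brake fails, Forward pitch battery lost, Primary yaw brake fails, Safety PLC is out}; {Emergency rotor brake fails, Encoder malfunctions, Primary yaw brake fails, Safety PLC is out}.

8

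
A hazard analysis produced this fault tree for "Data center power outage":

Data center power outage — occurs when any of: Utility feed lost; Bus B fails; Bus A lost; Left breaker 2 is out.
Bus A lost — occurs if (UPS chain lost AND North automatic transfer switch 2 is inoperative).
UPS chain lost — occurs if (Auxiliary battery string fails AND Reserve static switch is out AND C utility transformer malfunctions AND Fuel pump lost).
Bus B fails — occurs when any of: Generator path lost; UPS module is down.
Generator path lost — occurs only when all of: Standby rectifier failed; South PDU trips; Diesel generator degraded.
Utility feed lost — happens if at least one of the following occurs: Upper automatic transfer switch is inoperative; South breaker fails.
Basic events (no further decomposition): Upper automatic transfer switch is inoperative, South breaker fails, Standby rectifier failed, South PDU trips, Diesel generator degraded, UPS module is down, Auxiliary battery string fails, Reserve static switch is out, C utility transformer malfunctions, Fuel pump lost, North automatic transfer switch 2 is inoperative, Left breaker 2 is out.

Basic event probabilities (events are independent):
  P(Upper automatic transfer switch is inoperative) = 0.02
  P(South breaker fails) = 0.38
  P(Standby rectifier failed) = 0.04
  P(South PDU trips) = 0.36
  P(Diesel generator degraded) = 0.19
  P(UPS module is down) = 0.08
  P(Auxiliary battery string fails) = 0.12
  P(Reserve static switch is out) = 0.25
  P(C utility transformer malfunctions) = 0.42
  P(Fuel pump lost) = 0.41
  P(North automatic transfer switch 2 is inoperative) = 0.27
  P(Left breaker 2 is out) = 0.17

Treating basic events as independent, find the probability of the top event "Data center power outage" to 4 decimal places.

0.5380

P(Utility feed lost) [OR] = 1 − (1−0.02) × (1−0.38) = 0.392400
P(Generator path lost) [AND] = 0.04 × 0.36 × 0.19 = 0.002736
P(Bus B fails) [OR] = 1 − (1−0.002736) × (1−0.08) = 0.082517
P(UPS chain lost) [AND] = 0.12 × 0.25 × 0.42 × 0.41 = 0.005166
P(Bus A lost) [AND] = 0.005166 × 0.27 = 0.001395
P(Data center power outage) [OR] = 1 − (1−0.392400) × (1−0.082517) × (1−0.001395) × (1−0.17) = 0.537951
Rounded to 4 decimal places: P(Data center power outage) ≈ 0.5380.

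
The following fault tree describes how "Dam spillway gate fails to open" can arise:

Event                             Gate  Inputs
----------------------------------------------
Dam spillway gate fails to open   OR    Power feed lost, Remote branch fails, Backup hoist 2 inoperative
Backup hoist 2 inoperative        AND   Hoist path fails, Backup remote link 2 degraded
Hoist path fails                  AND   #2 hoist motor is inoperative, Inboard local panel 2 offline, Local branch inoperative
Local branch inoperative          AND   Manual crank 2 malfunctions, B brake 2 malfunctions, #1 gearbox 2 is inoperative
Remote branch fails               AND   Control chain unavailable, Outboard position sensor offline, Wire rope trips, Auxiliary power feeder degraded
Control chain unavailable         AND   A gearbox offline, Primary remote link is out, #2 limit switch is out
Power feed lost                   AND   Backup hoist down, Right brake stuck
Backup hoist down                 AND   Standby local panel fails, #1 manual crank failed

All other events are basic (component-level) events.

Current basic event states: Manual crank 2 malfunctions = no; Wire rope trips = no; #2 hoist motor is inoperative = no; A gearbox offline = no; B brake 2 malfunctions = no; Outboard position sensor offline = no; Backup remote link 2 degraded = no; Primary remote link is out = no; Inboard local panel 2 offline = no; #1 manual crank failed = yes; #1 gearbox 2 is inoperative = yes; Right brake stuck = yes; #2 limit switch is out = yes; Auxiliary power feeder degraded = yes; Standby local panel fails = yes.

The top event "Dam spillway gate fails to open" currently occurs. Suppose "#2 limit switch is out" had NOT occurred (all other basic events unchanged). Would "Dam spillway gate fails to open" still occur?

Yes

Counterfactual: set "#2 limit switch is out" to not occurred.
Backup hoist down [AND]: Standby local panel fails=occurs, #1 manual crank failed=occurs → all inputs occur → occurs.
Power feed lost [AND]: Backup hoist down=occurs, Right brake stuck=occurs → all inputs occur → occurs.
Control chain unavailable [AND]: A gearbox offline=not, Primary remote link is out=not, #2 limit switch is out=not → not all inputs occur → does not occur.
Remote branch fails [AND]: Control chain unavailable=not, Outboard position sensor offline=not, Wire rope trips=not, Auxiliary power feeder degraded=occurs → not all inputs occur → does not occur.
Local branch inoperative [AND]: Manual crank 2 malfunctions=not, B brake 2 malfunctions=not, #1 gearbox 2 is inoperative=occurs → not all inputs occur → does not occur.
Hoist path fails [AND]: #2 hoist motor is inoperative=not, Inboard local panel 2 offline=not, Local branch inoperative=not → not all inputs occur → does not occur.
Backup hoist 2 inoperative [AND]: Hoist path fails=not, Backup remote link 2 degraded=not → not all inputs occur → does not occur.
Dam spillway gate fails to open [OR]: Power feed lost=occurs, Remote branch fails=not, Backup hoist 2 inoperative=not → at least one input occurs → occurs.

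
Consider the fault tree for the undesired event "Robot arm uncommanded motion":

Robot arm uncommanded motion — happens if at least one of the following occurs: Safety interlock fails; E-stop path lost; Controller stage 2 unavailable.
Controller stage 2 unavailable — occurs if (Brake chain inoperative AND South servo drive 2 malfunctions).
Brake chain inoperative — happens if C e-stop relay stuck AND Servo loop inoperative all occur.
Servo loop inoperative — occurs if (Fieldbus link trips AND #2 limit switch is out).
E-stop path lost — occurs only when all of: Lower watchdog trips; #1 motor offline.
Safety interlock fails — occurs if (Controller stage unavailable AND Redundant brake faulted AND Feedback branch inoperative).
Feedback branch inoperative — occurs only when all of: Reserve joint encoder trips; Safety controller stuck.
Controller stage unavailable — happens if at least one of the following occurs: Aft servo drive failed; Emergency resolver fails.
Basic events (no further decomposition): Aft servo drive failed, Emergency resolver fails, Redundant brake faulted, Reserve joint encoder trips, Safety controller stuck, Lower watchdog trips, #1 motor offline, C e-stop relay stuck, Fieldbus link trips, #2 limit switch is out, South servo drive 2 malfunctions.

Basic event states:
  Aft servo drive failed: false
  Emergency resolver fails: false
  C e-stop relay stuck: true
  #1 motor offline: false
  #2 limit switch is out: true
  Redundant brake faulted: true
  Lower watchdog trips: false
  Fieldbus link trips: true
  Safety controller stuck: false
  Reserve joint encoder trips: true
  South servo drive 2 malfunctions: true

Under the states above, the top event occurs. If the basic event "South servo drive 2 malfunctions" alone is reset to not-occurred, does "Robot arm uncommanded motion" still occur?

Counterfactual: set "South servo drive 2 malfunctions" to not occurred.
Controller stage unavailable [OR]: Aft servo drive failed=not, Emergency resolver fails=not → no input occurs → does not occur.
Feedback branch inoperative [AND]: Reserve joint encoder trips=occurs, Safety controller stuck=not → not all inputs occur → does not occur.
Safety interlock fails [AND]: Controller stage unavailable=not, Redundant brake faulted=occurs, Feedback branch inoperative=not → not all inputs occur → does not occur.
E-stop path lost [AND]: Lower watchdog trips=not, #1 motor offline=not → not all inputs occur → does not occur.
Servo loop inoperative [AND]: Fieldbus link trips=occurs, #2 limit switch is out=occurs → all inputs occur → occurs.
Brake chain inoperative [AND]: C e-stop relay stuck=occurs, Servo loop inoperative=occurs → all inputs occur → occurs.
Controller stage 2 unavailable [AND]: Brake chain inoperative=occurs, South servo drive 2 malfunctions=not → not all inputs occur → does not occur.
Robot arm uncommanded motion [OR]: Safety interlock fails=not, E-stop path lost=not, Controller stage 2 unavailable=not → no input occurs → does not occur.

No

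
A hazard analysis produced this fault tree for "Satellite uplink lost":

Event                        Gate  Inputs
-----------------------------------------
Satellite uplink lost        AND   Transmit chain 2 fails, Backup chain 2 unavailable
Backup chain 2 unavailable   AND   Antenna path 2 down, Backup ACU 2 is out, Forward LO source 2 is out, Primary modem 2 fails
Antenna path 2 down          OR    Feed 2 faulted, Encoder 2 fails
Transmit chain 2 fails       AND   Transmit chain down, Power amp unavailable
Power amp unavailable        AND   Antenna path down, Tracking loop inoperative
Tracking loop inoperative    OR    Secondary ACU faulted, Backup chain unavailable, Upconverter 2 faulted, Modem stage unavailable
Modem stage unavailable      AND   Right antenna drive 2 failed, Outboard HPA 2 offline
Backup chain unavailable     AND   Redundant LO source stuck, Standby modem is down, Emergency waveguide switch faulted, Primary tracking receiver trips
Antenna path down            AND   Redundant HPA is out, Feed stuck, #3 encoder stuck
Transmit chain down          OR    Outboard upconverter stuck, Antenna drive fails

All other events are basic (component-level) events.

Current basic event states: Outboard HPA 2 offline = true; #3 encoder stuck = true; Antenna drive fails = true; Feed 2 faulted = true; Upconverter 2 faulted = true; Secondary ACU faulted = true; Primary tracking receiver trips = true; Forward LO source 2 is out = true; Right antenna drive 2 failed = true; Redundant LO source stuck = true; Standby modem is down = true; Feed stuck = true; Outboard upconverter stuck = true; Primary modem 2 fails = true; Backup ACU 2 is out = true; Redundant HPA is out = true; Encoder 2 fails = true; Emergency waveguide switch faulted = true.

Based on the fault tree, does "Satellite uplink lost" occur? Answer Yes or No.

Transmit chain down [OR]: Outboard upconverter stuck=occurs, Antenna drive fails=occurs → at least one input occurs → occurs.
Antenna path down [AND]: Redundant HPA is out=occurs, Feed stuck=occurs, #3 encoder stuck=occurs → all inputs occur → occurs.
Backup chain unavailable [AND]: Redundant LO source stuck=occurs, Standby modem is down=occurs, Emergency waveguide switch faulted=occurs, Primary tracking receiver trips=occurs → all inputs occur → occurs.
Modem stage unavailable [AND]: Right antenna drive 2 failed=occurs, Outboard HPA 2 offline=occurs → all inputs occur → occurs.
Tracking loop inoperative [OR]: Secondary ACU faulted=occurs, Backup chain unavailable=occurs, Upconverter 2 faulted=occurs, Modem stage unavailable=occurs → at least one input occurs → occurs.
Power amp unavailable [AND]: Antenna path down=occurs, Tracking loop inoperative=occurs → all inputs occur → occurs.
Transmit chain 2 fails [AND]: Transmit chain down=occurs, Power amp unavailable=occurs → all inputs occur → occurs.
Antenna path 2 down [OR]: Feed 2 faulted=occurs, Encoder 2 fails=occurs → at least one input occurs → occurs.
Backup chain 2 unavailable [AND]: Antenna path 2 down=occurs, Backup ACU 2 is out=occurs, Forward LO source 2 is out=occurs, Primary modem 2 fails=occurs → all inputs occur → occurs.
Satellite uplink lost [AND]: Transmit chain 2 fails=occurs, Backup chain 2 unavailable=occurs → all inputs occur → occurs.

Yes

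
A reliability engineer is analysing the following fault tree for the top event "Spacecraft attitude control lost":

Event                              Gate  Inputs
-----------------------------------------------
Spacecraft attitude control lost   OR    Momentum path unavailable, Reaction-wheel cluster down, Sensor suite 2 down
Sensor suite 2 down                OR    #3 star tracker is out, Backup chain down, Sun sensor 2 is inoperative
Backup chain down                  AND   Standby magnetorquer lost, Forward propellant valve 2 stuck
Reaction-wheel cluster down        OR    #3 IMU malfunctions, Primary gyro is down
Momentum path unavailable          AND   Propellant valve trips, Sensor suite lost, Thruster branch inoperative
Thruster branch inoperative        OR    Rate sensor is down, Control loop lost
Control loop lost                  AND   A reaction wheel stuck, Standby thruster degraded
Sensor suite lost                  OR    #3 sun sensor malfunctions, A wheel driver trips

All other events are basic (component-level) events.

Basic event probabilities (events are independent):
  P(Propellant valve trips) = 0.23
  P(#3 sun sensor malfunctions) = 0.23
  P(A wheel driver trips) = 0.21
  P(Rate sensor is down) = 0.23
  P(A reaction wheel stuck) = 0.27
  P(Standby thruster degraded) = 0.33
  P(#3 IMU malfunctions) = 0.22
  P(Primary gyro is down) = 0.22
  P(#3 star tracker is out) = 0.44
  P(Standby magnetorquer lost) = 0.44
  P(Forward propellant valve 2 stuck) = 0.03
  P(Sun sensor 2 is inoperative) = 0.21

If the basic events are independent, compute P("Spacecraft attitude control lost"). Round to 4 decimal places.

P(Sensor suite lost) [OR] = 1 − (1−0.23) × (1−0.21) = 0.391700
P(Control loop lost) [AND] = 0.27 × 0.33 = 0.089100
P(Thruster branch inoperative) [OR] = 1 − (1−0.23) × (1−0.089100) = 0.298607
P(Momentum path unavailable) [AND] = 0.23 × 0.391700 × 0.298607 = 0.026902
P(Reaction-wheel cluster down) [OR] = 1 − (1−0.22) × (1−0.22) = 0.391600
P(Backup chain down) [AND] = 0.44 × 0.03 = 0.013200
P(Sensor suite 2 down) [OR] = 1 − (1−0.44) × (1−0.013200) × (1−0.21) = 0.563440
P(Spacecraft attitude control lost) [OR] = 1 − (1−0.026902) × (1−0.391600) × (1−0.563440) = 0.741542
Rounded to 4 decimal places: P(Spacecraft attitude control lost) ≈ 0.7415.

0.7415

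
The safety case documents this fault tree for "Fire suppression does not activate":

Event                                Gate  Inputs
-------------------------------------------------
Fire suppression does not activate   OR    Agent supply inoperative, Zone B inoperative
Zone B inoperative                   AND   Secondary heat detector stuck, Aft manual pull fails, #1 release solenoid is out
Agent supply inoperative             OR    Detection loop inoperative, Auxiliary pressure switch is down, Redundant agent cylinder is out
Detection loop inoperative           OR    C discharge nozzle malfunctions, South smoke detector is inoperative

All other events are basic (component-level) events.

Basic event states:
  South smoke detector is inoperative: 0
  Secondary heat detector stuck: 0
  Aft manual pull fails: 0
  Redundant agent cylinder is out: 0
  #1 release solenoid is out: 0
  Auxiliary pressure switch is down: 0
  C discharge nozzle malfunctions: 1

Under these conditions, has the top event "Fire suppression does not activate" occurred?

Detection loop inoperative [OR]: C discharge nozzle malfunctions=occurs, South smoke detector is inoperative=not → at least one input occurs → occurs.
Agent supply inoperative [OR]: Detection loop inoperative=occurs, Auxiliary pressure switch is down=not, Redundant agent cylinder is out=not → at least one input occurs → occurs.
Zone B inoperative [AND]: Secondary heat detector stuck=not, Aft manual pull fails=not, #1 release solenoid is out=not → not all inputs occur → does not occur.
Fire suppression does not activate [OR]: Agent supply inoperative=occurs, Zone B inoperative=not → at least one input occurs → occurs.

Yes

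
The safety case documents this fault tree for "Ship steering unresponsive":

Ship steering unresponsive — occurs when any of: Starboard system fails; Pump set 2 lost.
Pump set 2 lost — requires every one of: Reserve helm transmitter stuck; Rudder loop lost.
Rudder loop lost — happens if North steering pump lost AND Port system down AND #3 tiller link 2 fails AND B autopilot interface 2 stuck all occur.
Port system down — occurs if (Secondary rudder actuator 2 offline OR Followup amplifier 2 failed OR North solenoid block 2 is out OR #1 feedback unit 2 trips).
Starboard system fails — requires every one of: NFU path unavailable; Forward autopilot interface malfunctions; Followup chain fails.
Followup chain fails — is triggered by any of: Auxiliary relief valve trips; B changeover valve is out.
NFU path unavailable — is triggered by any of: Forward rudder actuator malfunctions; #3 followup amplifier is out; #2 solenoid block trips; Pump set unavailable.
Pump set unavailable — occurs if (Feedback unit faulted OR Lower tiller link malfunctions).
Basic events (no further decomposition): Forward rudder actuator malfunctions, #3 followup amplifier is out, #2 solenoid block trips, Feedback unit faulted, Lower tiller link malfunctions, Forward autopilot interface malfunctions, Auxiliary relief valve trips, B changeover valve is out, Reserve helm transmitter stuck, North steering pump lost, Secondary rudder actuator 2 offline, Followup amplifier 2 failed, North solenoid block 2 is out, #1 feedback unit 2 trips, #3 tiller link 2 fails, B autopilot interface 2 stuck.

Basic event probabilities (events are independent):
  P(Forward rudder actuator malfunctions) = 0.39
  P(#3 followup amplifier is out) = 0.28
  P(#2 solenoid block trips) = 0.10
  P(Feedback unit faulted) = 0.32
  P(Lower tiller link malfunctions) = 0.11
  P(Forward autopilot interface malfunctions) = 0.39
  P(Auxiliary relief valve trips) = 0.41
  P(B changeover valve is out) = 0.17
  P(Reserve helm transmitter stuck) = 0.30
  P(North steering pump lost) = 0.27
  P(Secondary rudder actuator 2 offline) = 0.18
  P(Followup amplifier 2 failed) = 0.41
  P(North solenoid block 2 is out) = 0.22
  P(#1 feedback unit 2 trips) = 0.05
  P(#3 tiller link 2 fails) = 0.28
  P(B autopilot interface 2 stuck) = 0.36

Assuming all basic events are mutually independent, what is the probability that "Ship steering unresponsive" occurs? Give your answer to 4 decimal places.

P(Pump set unavailable) [OR] = 1 − (1−0.32) × (1−0.11) = 0.394800
P(NFU path unavailable) [OR] = 1 − (1−0.39) × (1−0.28) × (1−0.10) × (1−0.394800) = 0.760777
P(Followup chain fails) [OR] = 1 − (1−0.41) × (1−0.17) = 0.510300
P(Starboard system fails) [AND] = 0.760777 × 0.39 × 0.510300 = 0.151408
P(Port system down) [OR] = 1 − (1−0.18) × (1−0.41) × (1−0.22) × (1−0.05) = 0.641504
P(Rudder loop lost) [AND] = 0.27 × 0.641504 × 0.28 × 0.36 = 0.017459
P(Pump set 2 lost) [AND] = 0.30 × 0.017459 = 0.005238
P(Ship steering unresponsive) [OR] = 1 − (1−0.151408) × (1−0.005238) = 0.155853
Rounded to 4 decimal places: P(Ship steering unresponsive) ≈ 0.1559.

0.1559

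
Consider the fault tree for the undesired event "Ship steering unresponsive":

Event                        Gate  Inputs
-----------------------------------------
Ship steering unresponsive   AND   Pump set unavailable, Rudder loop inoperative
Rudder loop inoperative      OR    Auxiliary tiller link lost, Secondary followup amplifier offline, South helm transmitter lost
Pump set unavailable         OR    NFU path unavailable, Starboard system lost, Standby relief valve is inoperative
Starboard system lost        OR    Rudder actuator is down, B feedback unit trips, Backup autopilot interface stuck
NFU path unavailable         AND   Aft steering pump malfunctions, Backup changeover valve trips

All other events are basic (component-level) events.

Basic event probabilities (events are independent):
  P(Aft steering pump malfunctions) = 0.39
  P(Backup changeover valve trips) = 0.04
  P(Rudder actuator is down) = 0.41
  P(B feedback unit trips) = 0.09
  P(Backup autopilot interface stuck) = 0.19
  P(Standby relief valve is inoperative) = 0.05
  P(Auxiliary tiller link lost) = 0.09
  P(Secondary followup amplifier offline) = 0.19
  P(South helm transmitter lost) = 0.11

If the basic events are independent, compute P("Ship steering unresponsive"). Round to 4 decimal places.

0.2041

P(NFU path unavailable) [AND] = 0.39 × 0.04 = 0.015600
P(Starboard system lost) [OR] = 1 − (1−0.41) × (1−0.09) × (1−0.19) = 0.565111
P(Pump set unavailable) [OR] = 1 − (1−0.015600) × (1−0.565111) × (1−0.05) = 0.593301
P(Rudder loop inoperative) [OR] = 1 − (1−0.09) × (1−0.19) × (1−0.11) = 0.343981
P(Ship steering unresponsive) [AND] = 0.593301 × 0.343981 = 0.204084
Rounded to 4 decimal places: P(Ship steering unresponsive) ≈ 0.2041.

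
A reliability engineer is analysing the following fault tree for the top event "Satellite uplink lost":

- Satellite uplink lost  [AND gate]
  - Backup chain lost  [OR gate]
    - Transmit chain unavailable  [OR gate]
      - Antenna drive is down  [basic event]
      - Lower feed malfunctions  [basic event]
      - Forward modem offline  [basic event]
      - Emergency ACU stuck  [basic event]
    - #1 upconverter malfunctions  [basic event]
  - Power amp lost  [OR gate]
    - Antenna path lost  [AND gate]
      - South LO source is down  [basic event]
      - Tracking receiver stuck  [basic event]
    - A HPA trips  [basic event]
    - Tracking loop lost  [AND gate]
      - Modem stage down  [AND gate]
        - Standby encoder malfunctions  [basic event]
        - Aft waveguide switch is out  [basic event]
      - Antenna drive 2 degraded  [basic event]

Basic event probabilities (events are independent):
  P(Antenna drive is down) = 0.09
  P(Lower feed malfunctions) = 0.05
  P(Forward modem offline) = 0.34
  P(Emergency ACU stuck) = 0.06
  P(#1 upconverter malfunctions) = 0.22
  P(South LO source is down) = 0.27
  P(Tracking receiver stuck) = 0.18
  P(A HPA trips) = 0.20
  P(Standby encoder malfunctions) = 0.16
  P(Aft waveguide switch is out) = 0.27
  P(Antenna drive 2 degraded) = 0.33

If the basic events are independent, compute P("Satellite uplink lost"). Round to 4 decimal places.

0.1453

P(Transmit chain unavailable) [OR] = 1 − (1−0.09) × (1−0.05) × (1−0.34) × (1−0.06) = 0.463664
P(Backup chain lost) [OR] = 1 − (1−0.463664) × (1−0.22) = 0.581658
P(Antenna path lost) [AND] = 0.27 × 0.18 = 0.048600
P(Modem stage down) [AND] = 0.16 × 0.27 = 0.043200
P(Tracking loop lost) [AND] = 0.043200 × 0.33 = 0.014256
P(Power amp lost) [OR] = 1 − (1−0.048600) × (1−0.20) × (1−0.014256) = 0.249731
P(Satellite uplink lost) [AND] = 0.581658 × 0.249731 = 0.145258
Rounded to 4 decimal places: P(Satellite uplink lost) ≈ 0.1453.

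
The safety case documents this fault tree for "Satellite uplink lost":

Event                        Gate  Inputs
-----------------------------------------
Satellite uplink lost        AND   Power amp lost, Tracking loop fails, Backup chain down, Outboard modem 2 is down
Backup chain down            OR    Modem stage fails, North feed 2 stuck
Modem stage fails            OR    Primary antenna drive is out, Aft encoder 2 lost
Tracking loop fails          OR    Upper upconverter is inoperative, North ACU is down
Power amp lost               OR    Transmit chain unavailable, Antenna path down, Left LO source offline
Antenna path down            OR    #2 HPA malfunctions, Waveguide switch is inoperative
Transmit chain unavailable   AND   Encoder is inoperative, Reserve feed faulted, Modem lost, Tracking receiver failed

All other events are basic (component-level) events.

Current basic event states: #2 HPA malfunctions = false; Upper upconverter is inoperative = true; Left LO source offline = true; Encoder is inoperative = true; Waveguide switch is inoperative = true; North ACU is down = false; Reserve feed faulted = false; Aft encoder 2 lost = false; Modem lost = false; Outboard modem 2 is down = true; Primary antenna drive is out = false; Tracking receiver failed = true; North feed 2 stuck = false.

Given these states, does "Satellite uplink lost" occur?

No

Transmit chain unavailable [AND]: Encoder is inoperative=occurs, Reserve feed faulted=not, Modem lost=not, Tracking receiver failed=occurs → not all inputs occur → does not occur.
Antenna path down [OR]: #2 HPA malfunctions=not, Waveguide switch is inoperative=occurs → at least one input occurs → occurs.
Power amp lost [OR]: Transmit chain unavailable=not, Antenna path down=occurs, Left LO source offline=occurs → at least one input occurs → occurs.
Tracking loop fails [OR]: Upper upconverter is inoperative=occurs, North ACU is down=not → at least one input occurs → occurs.
Modem stage fails [OR]: Primary antenna drive is out=not, Aft encoder 2 lost=not → no input occurs → does not occur.
Backup chain down [OR]: Modem stage fails=not, North feed 2 stuck=not → no input occurs → does not occur.
Satellite uplink lost [AND]: Power amp lost=occurs, Tracking loop fails=occurs, Backup chain down=not, Outboard modem 2 is down=occurs → not all inputs occur → does not occur.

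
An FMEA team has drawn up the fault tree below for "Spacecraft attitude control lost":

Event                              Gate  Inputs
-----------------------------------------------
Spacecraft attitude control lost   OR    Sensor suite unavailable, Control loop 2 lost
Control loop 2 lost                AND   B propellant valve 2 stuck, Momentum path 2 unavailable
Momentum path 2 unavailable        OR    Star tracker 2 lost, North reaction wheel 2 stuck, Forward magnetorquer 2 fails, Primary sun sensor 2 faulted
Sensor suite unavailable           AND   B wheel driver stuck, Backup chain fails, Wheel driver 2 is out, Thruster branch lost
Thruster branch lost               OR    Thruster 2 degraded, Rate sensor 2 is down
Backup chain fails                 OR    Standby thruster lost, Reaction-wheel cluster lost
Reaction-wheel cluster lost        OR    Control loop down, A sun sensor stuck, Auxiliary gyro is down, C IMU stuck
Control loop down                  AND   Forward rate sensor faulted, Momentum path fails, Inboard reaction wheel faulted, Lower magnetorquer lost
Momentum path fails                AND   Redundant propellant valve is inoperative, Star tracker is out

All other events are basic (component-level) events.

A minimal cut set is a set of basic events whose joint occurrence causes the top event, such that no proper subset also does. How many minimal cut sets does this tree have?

14

Momentum path fails [AND]: one cut set from each child combined → 1 × 1 = 1 cut set(s).
Control loop down [AND]: one cut set from each child combined → 1 × 1 × 1 × 1 = 1 cut set(s).
Reaction-wheel cluster lost [OR]: union of children's cut sets → 4 cut set(s).
Backup chain fails [OR]: union of children's cut sets → 5 cut set(s).
Thruster branch lost [OR]: union of children's cut sets → 2 cut set(s).
Sensor suite unavailable [AND]: one cut set from each child combined → 1 × 5 × 1 × 2 = 10 cut set(s).
Momentum path 2 unavailable [OR]: union of children's cut sets → 4 cut set(s).
Control loop 2 lost [AND]: one cut set from each child combined → 1 × 4 = 4 cut set(s).
Spacecraft attitude control lost [OR]: union of children's cut sets → 14 cut set(s).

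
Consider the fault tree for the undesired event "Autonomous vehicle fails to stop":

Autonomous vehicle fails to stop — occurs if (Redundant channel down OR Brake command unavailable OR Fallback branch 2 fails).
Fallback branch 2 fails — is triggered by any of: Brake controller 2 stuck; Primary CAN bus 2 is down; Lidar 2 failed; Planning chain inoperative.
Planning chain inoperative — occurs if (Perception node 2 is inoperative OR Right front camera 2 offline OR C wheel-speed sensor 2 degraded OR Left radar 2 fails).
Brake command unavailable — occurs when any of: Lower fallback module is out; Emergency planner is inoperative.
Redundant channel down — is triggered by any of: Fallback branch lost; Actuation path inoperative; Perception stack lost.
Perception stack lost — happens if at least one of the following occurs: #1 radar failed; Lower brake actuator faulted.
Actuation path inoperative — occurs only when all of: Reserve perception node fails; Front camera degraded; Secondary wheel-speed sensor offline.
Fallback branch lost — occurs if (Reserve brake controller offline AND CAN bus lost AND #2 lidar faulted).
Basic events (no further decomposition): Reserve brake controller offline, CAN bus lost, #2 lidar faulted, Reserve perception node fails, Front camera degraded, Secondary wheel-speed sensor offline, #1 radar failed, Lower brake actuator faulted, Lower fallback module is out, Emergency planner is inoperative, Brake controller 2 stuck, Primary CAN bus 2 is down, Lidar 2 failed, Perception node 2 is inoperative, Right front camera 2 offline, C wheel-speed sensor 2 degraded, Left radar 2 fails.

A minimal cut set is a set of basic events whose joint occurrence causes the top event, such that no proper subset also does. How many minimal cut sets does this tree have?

Fallback branch lost [AND]: one cut set from each child combined → 1 × 1 × 1 = 1 cut set(s).
Actuation path inoperative [AND]: one cut set from each child combined → 1 × 1 × 1 = 1 cut set(s).
Perception stack lost [OR]: union of children's cut sets → 2 cut set(s).
Redundant channel down [OR]: union of children's cut sets → 4 cut set(s).
Brake command unavailable [OR]: union of children's cut sets → 2 cut set(s).
Planning chain inoperative [OR]: union of children's cut sets → 4 cut set(s).
Fallback branch 2 fails [OR]: union of children's cut sets → 7 cut set(s).
Autonomous vehicle fails to stop [OR]: union of children's cut sets → 13 cut set(s).

13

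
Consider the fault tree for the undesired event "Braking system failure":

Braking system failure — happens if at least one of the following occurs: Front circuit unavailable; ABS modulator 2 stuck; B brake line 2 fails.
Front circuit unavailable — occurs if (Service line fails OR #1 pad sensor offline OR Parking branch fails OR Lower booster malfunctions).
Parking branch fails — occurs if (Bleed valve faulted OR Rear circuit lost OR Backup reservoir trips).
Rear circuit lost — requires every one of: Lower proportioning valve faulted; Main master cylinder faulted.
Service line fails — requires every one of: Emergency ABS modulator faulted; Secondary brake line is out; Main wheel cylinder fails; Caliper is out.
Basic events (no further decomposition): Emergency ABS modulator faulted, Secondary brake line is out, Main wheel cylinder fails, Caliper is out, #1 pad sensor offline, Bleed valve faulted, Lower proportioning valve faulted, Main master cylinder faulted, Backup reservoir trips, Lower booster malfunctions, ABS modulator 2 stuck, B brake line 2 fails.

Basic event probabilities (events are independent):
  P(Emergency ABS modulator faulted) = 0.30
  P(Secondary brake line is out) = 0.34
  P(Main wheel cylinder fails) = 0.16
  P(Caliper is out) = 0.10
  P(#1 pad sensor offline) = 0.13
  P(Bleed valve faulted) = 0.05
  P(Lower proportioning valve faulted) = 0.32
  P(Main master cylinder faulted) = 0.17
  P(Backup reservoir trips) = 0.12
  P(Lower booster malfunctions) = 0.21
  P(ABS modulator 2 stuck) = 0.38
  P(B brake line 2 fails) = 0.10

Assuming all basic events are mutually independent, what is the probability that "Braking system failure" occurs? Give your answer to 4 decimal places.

P(Service line fails) [AND] = 0.30 × 0.34 × 0.16 × 0.10 = 0.001632
P(Rear circuit lost) [AND] = 0.32 × 0.17 = 0.054400
P(Parking branch fails) [OR] = 1 − (1−0.05) × (1−0.054400) × (1−0.12) = 0.209478
P(Front circuit unavailable) [OR] = 1 − (1−0.001632) × (1−0.13) × (1−0.209478) × (1−0.21) = 0.457561
P(Braking system failure) [OR] = 1 − (1−0.457561) × (1−0.38) × (1−0.10) = 0.697319
Rounded to 4 decimal places: P(Braking system failure) ≈ 0.6973.

0.6973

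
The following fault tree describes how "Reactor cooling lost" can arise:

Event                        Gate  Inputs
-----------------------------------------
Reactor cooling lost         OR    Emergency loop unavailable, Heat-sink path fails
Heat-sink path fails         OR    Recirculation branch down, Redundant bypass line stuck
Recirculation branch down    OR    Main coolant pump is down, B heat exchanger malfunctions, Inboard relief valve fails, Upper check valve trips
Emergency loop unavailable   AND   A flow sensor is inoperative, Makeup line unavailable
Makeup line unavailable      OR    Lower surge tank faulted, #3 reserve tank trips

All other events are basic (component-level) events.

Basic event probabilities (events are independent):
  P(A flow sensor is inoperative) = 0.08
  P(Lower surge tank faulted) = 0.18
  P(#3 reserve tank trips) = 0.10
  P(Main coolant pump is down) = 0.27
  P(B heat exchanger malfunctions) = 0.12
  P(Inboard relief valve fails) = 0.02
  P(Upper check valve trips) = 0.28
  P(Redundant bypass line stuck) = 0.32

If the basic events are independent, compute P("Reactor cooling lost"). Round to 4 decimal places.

P(Makeup line unavailable) [OR] = 1 − (1−0.18) × (1−0.10) = 0.262000
P(Emergency loop unavailable) [AND] = 0.08 × 0.262000 = 0.020960
P(Recirculation branch down) [OR] = 1 − (1−0.27) × (1−0.12) × (1−0.02) × (1−0.28) = 0.546723
P(Heat-sink path fails) [OR] = 1 − (1−0.546723) × (1−0.32) = 0.691772
P(Reactor cooling lost) [OR] = 1 − (1−0.020960) × (1−0.691772) = 0.698232
Rounded to 4 decimal places: P(Reactor cooling lost) ≈ 0.6982.

0.6982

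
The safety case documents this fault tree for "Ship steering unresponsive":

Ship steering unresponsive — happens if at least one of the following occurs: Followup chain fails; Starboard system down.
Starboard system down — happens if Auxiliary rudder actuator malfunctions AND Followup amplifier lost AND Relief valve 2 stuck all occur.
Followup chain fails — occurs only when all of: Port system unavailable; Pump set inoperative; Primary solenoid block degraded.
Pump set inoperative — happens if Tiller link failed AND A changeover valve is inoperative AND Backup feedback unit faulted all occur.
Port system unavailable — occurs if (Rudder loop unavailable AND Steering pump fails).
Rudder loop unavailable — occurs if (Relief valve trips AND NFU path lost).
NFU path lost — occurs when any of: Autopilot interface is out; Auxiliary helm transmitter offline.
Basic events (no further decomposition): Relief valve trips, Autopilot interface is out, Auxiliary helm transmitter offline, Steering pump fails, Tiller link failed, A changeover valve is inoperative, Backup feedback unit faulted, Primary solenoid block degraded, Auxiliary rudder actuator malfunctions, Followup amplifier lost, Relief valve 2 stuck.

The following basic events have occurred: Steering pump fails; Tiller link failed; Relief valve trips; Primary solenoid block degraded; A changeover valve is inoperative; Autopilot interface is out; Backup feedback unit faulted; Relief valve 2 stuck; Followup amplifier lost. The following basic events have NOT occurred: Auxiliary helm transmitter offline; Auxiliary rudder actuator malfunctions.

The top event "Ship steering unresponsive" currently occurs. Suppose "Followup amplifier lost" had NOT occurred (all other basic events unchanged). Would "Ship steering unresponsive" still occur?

Counterfactual: set "Followup amplifier lost" to not occurred.
NFU path lost [OR]: Autopilot interface is out=occurs, Auxiliary helm transmitter offline=not → at least one input occurs → occurs.
Rudder loop unavailable [AND]: Relief valve trips=occurs, NFU path lost=occurs → all inputs occur → occurs.
Port system unavailable [AND]: Rudder loop unavailable=occurs, Steering pump fails=occurs → all inputs occur → occurs.
Pump set inoperative [AND]: Tiller link failed=occurs, A changeover valve is inoperative=occurs, Backup feedback unit faulted=occurs → all inputs occur → occurs.
Followup chain fails [AND]: Port system unavailable=occurs, Pump set inoperative=occurs, Primary solenoid block degraded=occurs → all inputs occur → occurs.
Starboard system down [AND]: Auxiliary rudder actuator malfunctions=not, Followup amplifier lost=not, Relief valve 2 stuck=occurs → not all inputs occur → does not occur.
Ship steering unresponsive [OR]: Followup chain fails=occurs, Starboard system down=not → at least one input occurs → occurs.

Yes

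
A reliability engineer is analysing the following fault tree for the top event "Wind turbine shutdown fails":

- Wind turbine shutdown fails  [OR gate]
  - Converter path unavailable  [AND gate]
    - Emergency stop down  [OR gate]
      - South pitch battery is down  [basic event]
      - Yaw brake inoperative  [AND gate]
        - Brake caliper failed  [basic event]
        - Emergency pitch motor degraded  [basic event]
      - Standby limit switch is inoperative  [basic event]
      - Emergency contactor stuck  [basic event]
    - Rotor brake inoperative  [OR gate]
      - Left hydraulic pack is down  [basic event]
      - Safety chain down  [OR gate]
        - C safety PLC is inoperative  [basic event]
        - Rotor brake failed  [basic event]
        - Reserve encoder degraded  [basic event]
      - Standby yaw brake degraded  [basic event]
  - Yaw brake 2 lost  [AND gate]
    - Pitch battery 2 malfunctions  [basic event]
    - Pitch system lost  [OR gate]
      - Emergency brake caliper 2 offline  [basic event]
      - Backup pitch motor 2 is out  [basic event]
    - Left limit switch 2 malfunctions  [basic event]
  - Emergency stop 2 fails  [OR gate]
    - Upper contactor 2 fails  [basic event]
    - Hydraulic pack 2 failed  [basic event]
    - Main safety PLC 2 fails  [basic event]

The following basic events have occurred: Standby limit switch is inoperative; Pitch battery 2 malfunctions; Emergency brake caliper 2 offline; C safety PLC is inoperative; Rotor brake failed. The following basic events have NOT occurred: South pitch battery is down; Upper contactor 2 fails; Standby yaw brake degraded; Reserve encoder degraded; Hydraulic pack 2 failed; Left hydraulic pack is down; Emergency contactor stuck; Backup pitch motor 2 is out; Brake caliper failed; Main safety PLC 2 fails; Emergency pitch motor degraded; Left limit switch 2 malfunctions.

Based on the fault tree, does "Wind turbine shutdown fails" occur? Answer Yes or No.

Yaw brake inoperative [AND]: Brake caliper failed=not, Emergency pitch motor degraded=not → not all inputs occur → does not occur.
Emergency stop down [OR]: South pitch battery is down=not, Yaw brake inoperative=not, Standby limit switch is inoperative=occurs, Emergency contactor stuck=not → at least one input occurs → occurs.
Safety chain down [OR]: C safety PLC is inoperative=occurs, Rotor brake failed=occurs, Reserve encoder degraded=not → at least one input occurs → occurs.
Rotor brake inoperative [OR]: Left hydraulic pack is down=not, Safety chain down=occurs, Standby yaw brake degraded=not → at least one input occurs → occurs.
Converter path unavailable [AND]: Emergency stop down=occurs, Rotor brake inoperative=occurs → all inputs occur → occurs.
Pitch system lost [OR]: Emergency brake caliper 2 offline=occurs, Backup pitch motor 2 is out=not → at least one input occurs → occurs.
Yaw brake 2 lost [AND]: Pitch battery 2 malfunctions=occurs, Pitch system lost=occurs, Left limit switch 2 malfunctions=not → not all inputs occur → does not occur.
Emergency stop 2 fails [OR]: Upper contactor 2 fails=not, Hydraulic pack 2 failed=not, Main safety PLC 2 fails=not → no input occurs → does not occur.
Wind turbine shutdown fails [OR]: Converter path unavailable=occurs, Yaw brake 2 lost=not, Emergency stop 2 fails=not → at least one input occurs → occurs.

Yes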